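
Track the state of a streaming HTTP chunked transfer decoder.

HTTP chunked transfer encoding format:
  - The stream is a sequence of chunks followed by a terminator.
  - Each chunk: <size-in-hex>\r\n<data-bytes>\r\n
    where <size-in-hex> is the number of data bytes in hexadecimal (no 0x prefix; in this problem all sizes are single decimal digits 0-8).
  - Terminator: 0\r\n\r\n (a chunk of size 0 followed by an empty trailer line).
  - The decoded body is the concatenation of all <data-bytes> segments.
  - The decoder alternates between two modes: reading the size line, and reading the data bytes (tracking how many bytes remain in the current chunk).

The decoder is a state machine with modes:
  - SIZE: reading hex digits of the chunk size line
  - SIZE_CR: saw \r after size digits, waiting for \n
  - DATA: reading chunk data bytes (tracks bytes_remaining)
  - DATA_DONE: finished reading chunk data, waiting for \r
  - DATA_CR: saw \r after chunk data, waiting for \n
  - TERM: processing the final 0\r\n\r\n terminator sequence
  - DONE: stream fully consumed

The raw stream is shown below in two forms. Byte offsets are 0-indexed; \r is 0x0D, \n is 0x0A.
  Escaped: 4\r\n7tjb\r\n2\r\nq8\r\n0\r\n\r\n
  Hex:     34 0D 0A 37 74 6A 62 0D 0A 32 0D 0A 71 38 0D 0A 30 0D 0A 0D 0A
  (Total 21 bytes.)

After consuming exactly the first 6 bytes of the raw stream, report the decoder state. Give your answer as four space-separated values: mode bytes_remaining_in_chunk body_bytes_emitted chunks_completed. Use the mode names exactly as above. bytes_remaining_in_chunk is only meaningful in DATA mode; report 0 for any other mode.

Answer: DATA 1 3 0

Derivation:
Byte 0 = '4': mode=SIZE remaining=0 emitted=0 chunks_done=0
Byte 1 = 0x0D: mode=SIZE_CR remaining=0 emitted=0 chunks_done=0
Byte 2 = 0x0A: mode=DATA remaining=4 emitted=0 chunks_done=0
Byte 3 = '7': mode=DATA remaining=3 emitted=1 chunks_done=0
Byte 4 = 't': mode=DATA remaining=2 emitted=2 chunks_done=0
Byte 5 = 'j': mode=DATA remaining=1 emitted=3 chunks_done=0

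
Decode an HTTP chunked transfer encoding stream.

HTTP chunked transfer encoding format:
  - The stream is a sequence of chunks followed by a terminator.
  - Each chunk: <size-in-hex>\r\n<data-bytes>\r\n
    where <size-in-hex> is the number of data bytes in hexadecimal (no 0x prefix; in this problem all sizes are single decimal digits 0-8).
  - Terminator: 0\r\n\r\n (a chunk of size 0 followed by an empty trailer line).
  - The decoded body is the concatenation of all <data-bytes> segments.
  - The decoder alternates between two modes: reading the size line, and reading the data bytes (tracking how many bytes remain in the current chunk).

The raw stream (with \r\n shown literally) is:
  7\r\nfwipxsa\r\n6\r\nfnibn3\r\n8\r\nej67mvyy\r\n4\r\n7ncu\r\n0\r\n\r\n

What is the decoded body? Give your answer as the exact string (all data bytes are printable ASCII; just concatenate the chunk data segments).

Answer: fwipxsafnibn3ej67mvyy7ncu

Derivation:
Chunk 1: stream[0..1]='7' size=0x7=7, data at stream[3..10]='fwipxsa' -> body[0..7], body so far='fwipxsa'
Chunk 2: stream[12..13]='6' size=0x6=6, data at stream[15..21]='fnibn3' -> body[7..13], body so far='fwipxsafnibn3'
Chunk 3: stream[23..24]='8' size=0x8=8, data at stream[26..34]='ej67mvyy' -> body[13..21], body so far='fwipxsafnibn3ej67mvyy'
Chunk 4: stream[36..37]='4' size=0x4=4, data at stream[39..43]='7ncu' -> body[21..25], body so far='fwipxsafnibn3ej67mvyy7ncu'
Chunk 5: stream[45..46]='0' size=0 (terminator). Final body='fwipxsafnibn3ej67mvyy7ncu' (25 bytes)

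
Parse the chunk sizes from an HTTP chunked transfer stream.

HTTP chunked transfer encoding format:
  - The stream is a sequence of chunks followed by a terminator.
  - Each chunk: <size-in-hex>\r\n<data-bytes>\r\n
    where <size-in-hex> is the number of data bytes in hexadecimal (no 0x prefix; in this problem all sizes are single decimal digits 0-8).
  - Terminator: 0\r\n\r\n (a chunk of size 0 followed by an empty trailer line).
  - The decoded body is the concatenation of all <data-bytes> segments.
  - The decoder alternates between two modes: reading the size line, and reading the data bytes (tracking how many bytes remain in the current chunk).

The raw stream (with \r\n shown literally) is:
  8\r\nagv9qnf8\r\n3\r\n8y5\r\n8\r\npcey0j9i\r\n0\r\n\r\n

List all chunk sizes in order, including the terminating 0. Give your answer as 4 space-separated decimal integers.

Chunk 1: stream[0..1]='8' size=0x8=8, data at stream[3..11]='agv9qnf8' -> body[0..8], body so far='agv9qnf8'
Chunk 2: stream[13..14]='3' size=0x3=3, data at stream[16..19]='8y5' -> body[8..11], body so far='agv9qnf88y5'
Chunk 3: stream[21..22]='8' size=0x8=8, data at stream[24..32]='pcey0j9i' -> body[11..19], body so far='agv9qnf88y5pcey0j9i'
Chunk 4: stream[34..35]='0' size=0 (terminator). Final body='agv9qnf88y5pcey0j9i' (19 bytes)

Answer: 8 3 8 0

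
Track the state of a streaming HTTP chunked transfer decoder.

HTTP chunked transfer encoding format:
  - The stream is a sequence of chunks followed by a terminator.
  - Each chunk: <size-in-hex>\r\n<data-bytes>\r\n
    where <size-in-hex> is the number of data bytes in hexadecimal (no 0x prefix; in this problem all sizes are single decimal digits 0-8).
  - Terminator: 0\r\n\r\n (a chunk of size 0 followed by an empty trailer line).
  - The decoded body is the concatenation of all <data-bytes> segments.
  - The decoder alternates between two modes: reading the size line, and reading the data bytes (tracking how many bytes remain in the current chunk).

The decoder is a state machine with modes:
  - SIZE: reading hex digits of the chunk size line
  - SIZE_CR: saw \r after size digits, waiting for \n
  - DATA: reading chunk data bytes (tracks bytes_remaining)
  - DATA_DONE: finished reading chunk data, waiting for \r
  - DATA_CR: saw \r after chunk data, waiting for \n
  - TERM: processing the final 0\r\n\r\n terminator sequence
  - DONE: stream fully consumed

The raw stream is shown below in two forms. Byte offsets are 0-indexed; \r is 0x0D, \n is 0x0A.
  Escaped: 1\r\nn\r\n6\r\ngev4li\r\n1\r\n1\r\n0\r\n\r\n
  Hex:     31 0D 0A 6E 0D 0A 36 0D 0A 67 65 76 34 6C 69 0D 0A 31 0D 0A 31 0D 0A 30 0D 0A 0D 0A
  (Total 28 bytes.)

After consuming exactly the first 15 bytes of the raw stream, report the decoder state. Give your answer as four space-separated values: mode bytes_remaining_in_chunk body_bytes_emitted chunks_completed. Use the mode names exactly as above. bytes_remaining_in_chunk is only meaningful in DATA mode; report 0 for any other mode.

Answer: DATA_DONE 0 7 1

Derivation:
Byte 0 = '1': mode=SIZE remaining=0 emitted=0 chunks_done=0
Byte 1 = 0x0D: mode=SIZE_CR remaining=0 emitted=0 chunks_done=0
Byte 2 = 0x0A: mode=DATA remaining=1 emitted=0 chunks_done=0
Byte 3 = 'n': mode=DATA_DONE remaining=0 emitted=1 chunks_done=0
Byte 4 = 0x0D: mode=DATA_CR remaining=0 emitted=1 chunks_done=0
Byte 5 = 0x0A: mode=SIZE remaining=0 emitted=1 chunks_done=1
Byte 6 = '6': mode=SIZE remaining=0 emitted=1 chunks_done=1
Byte 7 = 0x0D: mode=SIZE_CR remaining=0 emitted=1 chunks_done=1
Byte 8 = 0x0A: mode=DATA remaining=6 emitted=1 chunks_done=1
Byte 9 = 'g': mode=DATA remaining=5 emitted=2 chunks_done=1
Byte 10 = 'e': mode=DATA remaining=4 emitted=3 chunks_done=1
Byte 11 = 'v': mode=DATA remaining=3 emitted=4 chunks_done=1
Byte 12 = '4': mode=DATA remaining=2 emitted=5 chunks_done=1
Byte 13 = 'l': mode=DATA remaining=1 emitted=6 chunks_done=1
Byte 14 = 'i': mode=DATA_DONE remaining=0 emitted=7 chunks_done=1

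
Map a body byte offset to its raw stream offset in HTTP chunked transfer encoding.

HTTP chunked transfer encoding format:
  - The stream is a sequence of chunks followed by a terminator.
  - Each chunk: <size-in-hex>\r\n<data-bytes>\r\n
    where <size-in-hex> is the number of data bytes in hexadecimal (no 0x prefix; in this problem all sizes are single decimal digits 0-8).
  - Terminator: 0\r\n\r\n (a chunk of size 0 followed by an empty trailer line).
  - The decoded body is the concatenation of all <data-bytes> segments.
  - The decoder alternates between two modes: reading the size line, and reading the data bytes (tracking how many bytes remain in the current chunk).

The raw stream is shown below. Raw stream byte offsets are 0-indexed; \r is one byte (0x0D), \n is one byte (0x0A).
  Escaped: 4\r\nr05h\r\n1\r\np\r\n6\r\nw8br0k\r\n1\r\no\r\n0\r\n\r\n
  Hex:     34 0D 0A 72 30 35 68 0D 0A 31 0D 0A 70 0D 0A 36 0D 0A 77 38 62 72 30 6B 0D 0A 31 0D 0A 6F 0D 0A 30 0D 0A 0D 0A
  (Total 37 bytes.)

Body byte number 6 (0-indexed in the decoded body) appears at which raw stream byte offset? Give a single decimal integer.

Chunk 1: stream[0..1]='4' size=0x4=4, data at stream[3..7]='r05h' -> body[0..4], body so far='r05h'
Chunk 2: stream[9..10]='1' size=0x1=1, data at stream[12..13]='p' -> body[4..5], body so far='r05hp'
Chunk 3: stream[15..16]='6' size=0x6=6, data at stream[18..24]='w8br0k' -> body[5..11], body so far='r05hpw8br0k'
Chunk 4: stream[26..27]='1' size=0x1=1, data at stream[29..30]='o' -> body[11..12], body so far='r05hpw8br0ko'
Chunk 5: stream[32..33]='0' size=0 (terminator). Final body='r05hpw8br0ko' (12 bytes)
Body byte 6 at stream offset 19

Answer: 19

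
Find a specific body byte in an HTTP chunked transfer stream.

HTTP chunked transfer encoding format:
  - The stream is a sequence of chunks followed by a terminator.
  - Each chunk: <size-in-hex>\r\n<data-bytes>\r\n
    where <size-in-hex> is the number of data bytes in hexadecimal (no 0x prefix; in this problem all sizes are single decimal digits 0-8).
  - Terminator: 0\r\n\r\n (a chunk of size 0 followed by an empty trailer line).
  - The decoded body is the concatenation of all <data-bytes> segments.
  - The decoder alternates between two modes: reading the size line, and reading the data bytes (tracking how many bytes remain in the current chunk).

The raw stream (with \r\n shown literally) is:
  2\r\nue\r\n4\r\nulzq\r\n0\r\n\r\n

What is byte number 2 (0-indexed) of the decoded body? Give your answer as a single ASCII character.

Chunk 1: stream[0..1]='2' size=0x2=2, data at stream[3..5]='ue' -> body[0..2], body so far='ue'
Chunk 2: stream[7..8]='4' size=0x4=4, data at stream[10..14]='ulzq' -> body[2..6], body so far='ueulzq'
Chunk 3: stream[16..17]='0' size=0 (terminator). Final body='ueulzq' (6 bytes)
Body byte 2 = 'u'

Answer: u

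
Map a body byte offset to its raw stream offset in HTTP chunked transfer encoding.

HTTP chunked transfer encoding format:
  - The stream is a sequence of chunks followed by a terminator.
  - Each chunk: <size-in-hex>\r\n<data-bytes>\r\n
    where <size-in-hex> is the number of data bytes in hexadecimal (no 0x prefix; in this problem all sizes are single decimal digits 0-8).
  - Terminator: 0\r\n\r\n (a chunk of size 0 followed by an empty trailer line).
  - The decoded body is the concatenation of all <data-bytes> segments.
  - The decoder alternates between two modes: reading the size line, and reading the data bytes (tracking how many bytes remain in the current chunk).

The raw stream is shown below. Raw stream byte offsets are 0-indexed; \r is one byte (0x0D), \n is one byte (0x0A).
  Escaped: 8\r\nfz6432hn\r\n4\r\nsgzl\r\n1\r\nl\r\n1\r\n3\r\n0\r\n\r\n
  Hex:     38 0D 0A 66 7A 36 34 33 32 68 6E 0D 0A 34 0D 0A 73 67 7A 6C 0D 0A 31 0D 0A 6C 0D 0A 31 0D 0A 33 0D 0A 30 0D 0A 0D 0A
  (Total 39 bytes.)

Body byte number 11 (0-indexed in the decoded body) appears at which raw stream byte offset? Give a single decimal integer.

Chunk 1: stream[0..1]='8' size=0x8=8, data at stream[3..11]='fz6432hn' -> body[0..8], body so far='fz6432hn'
Chunk 2: stream[13..14]='4' size=0x4=4, data at stream[16..20]='sgzl' -> body[8..12], body so far='fz6432hnsgzl'
Chunk 3: stream[22..23]='1' size=0x1=1, data at stream[25..26]='l' -> body[12..13], body so far='fz6432hnsgzll'
Chunk 4: stream[28..29]='1' size=0x1=1, data at stream[31..32]='3' -> body[13..14], body so far='fz6432hnsgzll3'
Chunk 5: stream[34..35]='0' size=0 (terminator). Final body='fz6432hnsgzll3' (14 bytes)
Body byte 11 at stream offset 19

Answer: 19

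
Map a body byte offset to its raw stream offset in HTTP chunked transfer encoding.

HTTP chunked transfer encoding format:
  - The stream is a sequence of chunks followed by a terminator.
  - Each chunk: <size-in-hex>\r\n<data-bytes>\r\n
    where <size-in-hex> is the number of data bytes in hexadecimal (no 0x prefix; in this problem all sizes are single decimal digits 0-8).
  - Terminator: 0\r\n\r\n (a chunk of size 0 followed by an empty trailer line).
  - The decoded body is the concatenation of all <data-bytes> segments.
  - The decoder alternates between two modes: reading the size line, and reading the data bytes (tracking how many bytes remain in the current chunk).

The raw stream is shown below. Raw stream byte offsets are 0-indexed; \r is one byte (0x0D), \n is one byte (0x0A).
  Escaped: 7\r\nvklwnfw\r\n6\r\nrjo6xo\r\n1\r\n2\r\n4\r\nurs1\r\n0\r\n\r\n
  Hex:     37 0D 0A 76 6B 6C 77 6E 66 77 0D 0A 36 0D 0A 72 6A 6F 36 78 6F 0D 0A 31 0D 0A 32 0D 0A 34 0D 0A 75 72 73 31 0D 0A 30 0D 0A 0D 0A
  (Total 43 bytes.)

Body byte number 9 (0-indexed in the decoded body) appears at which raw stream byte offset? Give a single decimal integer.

Answer: 17

Derivation:
Chunk 1: stream[0..1]='7' size=0x7=7, data at stream[3..10]='vklwnfw' -> body[0..7], body so far='vklwnfw'
Chunk 2: stream[12..13]='6' size=0x6=6, data at stream[15..21]='rjo6xo' -> body[7..13], body so far='vklwnfwrjo6xo'
Chunk 3: stream[23..24]='1' size=0x1=1, data at stream[26..27]='2' -> body[13..14], body so far='vklwnfwrjo6xo2'
Chunk 4: stream[29..30]='4' size=0x4=4, data at stream[32..36]='urs1' -> body[14..18], body so far='vklwnfwrjo6xo2urs1'
Chunk 5: stream[38..39]='0' size=0 (terminator). Final body='vklwnfwrjo6xo2urs1' (18 bytes)
Body byte 9 at stream offset 17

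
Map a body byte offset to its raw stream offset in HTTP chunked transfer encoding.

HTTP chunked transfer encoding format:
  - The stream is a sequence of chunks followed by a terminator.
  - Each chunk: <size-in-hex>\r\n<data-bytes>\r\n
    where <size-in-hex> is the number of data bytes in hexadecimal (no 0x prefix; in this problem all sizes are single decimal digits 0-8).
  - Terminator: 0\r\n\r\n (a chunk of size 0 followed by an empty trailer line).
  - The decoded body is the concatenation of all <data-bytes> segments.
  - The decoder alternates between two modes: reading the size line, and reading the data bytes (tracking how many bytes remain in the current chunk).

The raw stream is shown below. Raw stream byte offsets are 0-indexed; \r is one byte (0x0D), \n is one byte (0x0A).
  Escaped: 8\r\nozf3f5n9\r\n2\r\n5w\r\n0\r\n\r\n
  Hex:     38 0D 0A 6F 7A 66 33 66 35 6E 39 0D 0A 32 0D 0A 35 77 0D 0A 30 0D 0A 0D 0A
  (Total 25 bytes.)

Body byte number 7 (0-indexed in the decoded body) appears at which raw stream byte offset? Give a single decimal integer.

Chunk 1: stream[0..1]='8' size=0x8=8, data at stream[3..11]='ozf3f5n9' -> body[0..8], body so far='ozf3f5n9'
Chunk 2: stream[13..14]='2' size=0x2=2, data at stream[16..18]='5w' -> body[8..10], body so far='ozf3f5n95w'
Chunk 3: stream[20..21]='0' size=0 (terminator). Final body='ozf3f5n95w' (10 bytes)
Body byte 7 at stream offset 10

Answer: 10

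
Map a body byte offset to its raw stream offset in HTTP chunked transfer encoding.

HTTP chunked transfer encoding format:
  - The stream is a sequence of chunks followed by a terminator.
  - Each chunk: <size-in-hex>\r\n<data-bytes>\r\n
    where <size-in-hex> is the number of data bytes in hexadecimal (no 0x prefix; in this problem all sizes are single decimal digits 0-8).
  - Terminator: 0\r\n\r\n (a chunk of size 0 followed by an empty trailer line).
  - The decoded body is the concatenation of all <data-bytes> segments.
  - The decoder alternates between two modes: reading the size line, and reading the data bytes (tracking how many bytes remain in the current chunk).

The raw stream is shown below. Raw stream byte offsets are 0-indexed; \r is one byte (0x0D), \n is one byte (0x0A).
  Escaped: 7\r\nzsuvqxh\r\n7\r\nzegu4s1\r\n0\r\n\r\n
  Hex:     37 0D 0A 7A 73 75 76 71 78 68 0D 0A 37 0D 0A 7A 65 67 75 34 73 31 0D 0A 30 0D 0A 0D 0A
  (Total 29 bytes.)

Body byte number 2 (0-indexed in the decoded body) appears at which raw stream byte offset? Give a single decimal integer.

Chunk 1: stream[0..1]='7' size=0x7=7, data at stream[3..10]='zsuvqxh' -> body[0..7], body so far='zsuvqxh'
Chunk 2: stream[12..13]='7' size=0x7=7, data at stream[15..22]='zegu4s1' -> body[7..14], body so far='zsuvqxhzegu4s1'
Chunk 3: stream[24..25]='0' size=0 (terminator). Final body='zsuvqxhzegu4s1' (14 bytes)
Body byte 2 at stream offset 5

Answer: 5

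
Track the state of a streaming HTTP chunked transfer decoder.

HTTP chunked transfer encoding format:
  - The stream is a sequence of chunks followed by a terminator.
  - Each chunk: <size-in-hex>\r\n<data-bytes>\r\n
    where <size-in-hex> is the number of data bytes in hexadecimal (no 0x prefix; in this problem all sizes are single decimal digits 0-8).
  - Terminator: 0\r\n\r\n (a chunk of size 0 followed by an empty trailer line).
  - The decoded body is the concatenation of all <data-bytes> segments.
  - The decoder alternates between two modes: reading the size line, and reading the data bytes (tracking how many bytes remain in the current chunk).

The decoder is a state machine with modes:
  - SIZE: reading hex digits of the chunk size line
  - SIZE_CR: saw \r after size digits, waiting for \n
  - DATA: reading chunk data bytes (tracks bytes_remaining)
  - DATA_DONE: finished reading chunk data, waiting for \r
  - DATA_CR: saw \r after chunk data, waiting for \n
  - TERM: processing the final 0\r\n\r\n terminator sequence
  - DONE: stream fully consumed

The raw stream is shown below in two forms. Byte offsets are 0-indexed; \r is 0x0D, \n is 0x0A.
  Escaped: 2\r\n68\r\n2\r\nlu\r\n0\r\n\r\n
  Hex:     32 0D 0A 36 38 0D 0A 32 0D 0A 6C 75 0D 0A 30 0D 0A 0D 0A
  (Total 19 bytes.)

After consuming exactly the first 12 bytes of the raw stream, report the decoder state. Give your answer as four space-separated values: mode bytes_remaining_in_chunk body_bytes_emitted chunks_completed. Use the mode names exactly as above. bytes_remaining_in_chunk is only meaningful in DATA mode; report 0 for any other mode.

Byte 0 = '2': mode=SIZE remaining=0 emitted=0 chunks_done=0
Byte 1 = 0x0D: mode=SIZE_CR remaining=0 emitted=0 chunks_done=0
Byte 2 = 0x0A: mode=DATA remaining=2 emitted=0 chunks_done=0
Byte 3 = '6': mode=DATA remaining=1 emitted=1 chunks_done=0
Byte 4 = '8': mode=DATA_DONE remaining=0 emitted=2 chunks_done=0
Byte 5 = 0x0D: mode=DATA_CR remaining=0 emitted=2 chunks_done=0
Byte 6 = 0x0A: mode=SIZE remaining=0 emitted=2 chunks_done=1
Byte 7 = '2': mode=SIZE remaining=0 emitted=2 chunks_done=1
Byte 8 = 0x0D: mode=SIZE_CR remaining=0 emitted=2 chunks_done=1
Byte 9 = 0x0A: mode=DATA remaining=2 emitted=2 chunks_done=1
Byte 10 = 'l': mode=DATA remaining=1 emitted=3 chunks_done=1
Byte 11 = 'u': mode=DATA_DONE remaining=0 emitted=4 chunks_done=1

Answer: DATA_DONE 0 4 1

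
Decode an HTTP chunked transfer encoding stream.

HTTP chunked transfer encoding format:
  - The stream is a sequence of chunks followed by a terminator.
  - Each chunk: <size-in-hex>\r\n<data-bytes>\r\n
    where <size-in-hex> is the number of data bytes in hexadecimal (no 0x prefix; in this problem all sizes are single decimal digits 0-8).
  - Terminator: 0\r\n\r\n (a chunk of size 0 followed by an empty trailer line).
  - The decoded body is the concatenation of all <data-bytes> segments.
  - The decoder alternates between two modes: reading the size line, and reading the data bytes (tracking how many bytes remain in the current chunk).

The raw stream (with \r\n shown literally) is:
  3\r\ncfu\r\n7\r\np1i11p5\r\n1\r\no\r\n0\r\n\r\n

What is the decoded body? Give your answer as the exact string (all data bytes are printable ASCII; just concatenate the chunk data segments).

Chunk 1: stream[0..1]='3' size=0x3=3, data at stream[3..6]='cfu' -> body[0..3], body so far='cfu'
Chunk 2: stream[8..9]='7' size=0x7=7, data at stream[11..18]='p1i11p5' -> body[3..10], body so far='cfup1i11p5'
Chunk 3: stream[20..21]='1' size=0x1=1, data at stream[23..24]='o' -> body[10..11], body so far='cfup1i11p5o'
Chunk 4: stream[26..27]='0' size=0 (terminator). Final body='cfup1i11p5o' (11 bytes)

Answer: cfup1i11p5o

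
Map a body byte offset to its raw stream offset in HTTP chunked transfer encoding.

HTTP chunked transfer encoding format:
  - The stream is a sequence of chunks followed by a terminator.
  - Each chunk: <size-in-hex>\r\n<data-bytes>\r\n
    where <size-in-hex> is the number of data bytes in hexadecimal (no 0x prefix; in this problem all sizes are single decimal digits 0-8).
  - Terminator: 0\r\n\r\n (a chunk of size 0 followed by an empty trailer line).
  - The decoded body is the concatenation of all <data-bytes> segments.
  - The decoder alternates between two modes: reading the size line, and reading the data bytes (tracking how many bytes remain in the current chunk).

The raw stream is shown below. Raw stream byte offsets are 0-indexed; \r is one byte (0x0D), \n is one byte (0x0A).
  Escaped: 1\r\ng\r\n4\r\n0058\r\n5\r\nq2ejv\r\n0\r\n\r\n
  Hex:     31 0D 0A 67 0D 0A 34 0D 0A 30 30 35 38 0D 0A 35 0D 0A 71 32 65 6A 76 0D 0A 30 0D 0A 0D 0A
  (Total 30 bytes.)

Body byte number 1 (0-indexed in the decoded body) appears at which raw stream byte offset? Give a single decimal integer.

Chunk 1: stream[0..1]='1' size=0x1=1, data at stream[3..4]='g' -> body[0..1], body so far='g'
Chunk 2: stream[6..7]='4' size=0x4=4, data at stream[9..13]='0058' -> body[1..5], body so far='g0058'
Chunk 3: stream[15..16]='5' size=0x5=5, data at stream[18..23]='q2ejv' -> body[5..10], body so far='g0058q2ejv'
Chunk 4: stream[25..26]='0' size=0 (terminator). Final body='g0058q2ejv' (10 bytes)
Body byte 1 at stream offset 9

Answer: 9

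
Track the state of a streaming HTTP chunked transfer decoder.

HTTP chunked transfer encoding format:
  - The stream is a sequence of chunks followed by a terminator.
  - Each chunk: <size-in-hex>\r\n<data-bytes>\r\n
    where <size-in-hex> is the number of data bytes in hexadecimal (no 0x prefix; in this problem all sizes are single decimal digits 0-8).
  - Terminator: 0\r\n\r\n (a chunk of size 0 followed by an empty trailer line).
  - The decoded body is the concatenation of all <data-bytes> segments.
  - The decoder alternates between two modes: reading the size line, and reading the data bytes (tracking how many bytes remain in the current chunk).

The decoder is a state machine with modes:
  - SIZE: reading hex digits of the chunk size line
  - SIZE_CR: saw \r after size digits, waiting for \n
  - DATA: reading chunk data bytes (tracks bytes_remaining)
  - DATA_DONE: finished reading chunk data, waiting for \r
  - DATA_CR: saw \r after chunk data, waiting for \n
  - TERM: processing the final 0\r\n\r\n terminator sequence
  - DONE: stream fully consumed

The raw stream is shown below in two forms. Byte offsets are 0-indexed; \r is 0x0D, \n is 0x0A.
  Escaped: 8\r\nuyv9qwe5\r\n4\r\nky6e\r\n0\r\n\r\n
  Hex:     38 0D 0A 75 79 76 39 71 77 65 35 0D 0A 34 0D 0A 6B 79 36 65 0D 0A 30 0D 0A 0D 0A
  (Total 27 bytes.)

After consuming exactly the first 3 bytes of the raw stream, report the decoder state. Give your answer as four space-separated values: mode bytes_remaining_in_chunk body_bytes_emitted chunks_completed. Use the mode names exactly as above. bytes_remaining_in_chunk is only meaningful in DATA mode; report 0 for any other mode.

Byte 0 = '8': mode=SIZE remaining=0 emitted=0 chunks_done=0
Byte 1 = 0x0D: mode=SIZE_CR remaining=0 emitted=0 chunks_done=0
Byte 2 = 0x0A: mode=DATA remaining=8 emitted=0 chunks_done=0

Answer: DATA 8 0 0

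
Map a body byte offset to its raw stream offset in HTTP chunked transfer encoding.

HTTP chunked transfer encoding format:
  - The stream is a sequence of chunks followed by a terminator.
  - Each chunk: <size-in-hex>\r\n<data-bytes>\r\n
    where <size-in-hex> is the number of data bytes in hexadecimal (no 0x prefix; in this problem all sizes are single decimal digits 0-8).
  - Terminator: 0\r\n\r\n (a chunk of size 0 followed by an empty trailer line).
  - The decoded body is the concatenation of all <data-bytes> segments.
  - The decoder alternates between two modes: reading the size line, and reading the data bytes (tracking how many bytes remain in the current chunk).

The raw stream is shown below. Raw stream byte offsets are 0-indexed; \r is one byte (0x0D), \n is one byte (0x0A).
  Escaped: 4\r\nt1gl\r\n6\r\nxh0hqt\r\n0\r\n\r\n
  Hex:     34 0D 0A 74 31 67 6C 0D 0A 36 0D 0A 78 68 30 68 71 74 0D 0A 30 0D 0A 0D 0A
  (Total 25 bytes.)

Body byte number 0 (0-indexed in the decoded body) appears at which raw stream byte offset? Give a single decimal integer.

Answer: 3

Derivation:
Chunk 1: stream[0..1]='4' size=0x4=4, data at stream[3..7]='t1gl' -> body[0..4], body so far='t1gl'
Chunk 2: stream[9..10]='6' size=0x6=6, data at stream[12..18]='xh0hqt' -> body[4..10], body so far='t1glxh0hqt'
Chunk 3: stream[20..21]='0' size=0 (terminator). Final body='t1glxh0hqt' (10 bytes)
Body byte 0 at stream offset 3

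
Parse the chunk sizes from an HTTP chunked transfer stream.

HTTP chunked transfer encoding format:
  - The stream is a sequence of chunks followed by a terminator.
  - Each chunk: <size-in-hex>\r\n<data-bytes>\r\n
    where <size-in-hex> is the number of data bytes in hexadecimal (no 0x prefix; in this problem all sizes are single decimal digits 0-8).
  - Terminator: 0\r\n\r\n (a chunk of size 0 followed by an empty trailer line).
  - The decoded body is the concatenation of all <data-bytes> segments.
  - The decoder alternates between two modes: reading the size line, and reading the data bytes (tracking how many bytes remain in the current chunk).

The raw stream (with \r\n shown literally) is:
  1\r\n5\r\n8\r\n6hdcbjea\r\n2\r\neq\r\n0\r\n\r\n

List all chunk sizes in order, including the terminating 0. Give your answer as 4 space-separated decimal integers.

Answer: 1 8 2 0

Derivation:
Chunk 1: stream[0..1]='1' size=0x1=1, data at stream[3..4]='5' -> body[0..1], body so far='5'
Chunk 2: stream[6..7]='8' size=0x8=8, data at stream[9..17]='6hdcbjea' -> body[1..9], body so far='56hdcbjea'
Chunk 3: stream[19..20]='2' size=0x2=2, data at stream[22..24]='eq' -> body[9..11], body so far='56hdcbjeaeq'
Chunk 4: stream[26..27]='0' size=0 (terminator). Final body='56hdcbjeaeq' (11 bytes)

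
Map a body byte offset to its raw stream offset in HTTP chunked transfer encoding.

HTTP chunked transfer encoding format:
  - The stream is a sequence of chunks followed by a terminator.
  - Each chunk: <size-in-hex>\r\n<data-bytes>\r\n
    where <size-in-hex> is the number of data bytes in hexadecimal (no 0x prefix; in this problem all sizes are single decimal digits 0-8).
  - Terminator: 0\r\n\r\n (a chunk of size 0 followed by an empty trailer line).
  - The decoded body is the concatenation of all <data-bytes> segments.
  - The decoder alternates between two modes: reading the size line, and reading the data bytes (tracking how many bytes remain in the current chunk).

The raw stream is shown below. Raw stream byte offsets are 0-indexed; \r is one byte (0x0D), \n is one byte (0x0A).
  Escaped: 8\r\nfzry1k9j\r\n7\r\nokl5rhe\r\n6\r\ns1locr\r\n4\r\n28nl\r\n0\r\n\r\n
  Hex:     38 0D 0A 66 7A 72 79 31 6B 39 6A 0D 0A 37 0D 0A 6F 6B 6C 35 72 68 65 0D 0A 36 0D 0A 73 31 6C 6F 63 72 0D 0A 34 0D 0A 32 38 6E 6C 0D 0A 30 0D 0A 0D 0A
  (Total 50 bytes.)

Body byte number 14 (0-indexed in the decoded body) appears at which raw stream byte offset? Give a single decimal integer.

Answer: 22

Derivation:
Chunk 1: stream[0..1]='8' size=0x8=8, data at stream[3..11]='fzry1k9j' -> body[0..8], body so far='fzry1k9j'
Chunk 2: stream[13..14]='7' size=0x7=7, data at stream[16..23]='okl5rhe' -> body[8..15], body so far='fzry1k9jokl5rhe'
Chunk 3: stream[25..26]='6' size=0x6=6, data at stream[28..34]='s1locr' -> body[15..21], body so far='fzry1k9jokl5rhes1locr'
Chunk 4: stream[36..37]='4' size=0x4=4, data at stream[39..43]='28nl' -> body[21..25], body so far='fzry1k9jokl5rhes1locr28nl'
Chunk 5: stream[45..46]='0' size=0 (terminator). Final body='fzry1k9jokl5rhes1locr28nl' (25 bytes)
Body byte 14 at stream offset 22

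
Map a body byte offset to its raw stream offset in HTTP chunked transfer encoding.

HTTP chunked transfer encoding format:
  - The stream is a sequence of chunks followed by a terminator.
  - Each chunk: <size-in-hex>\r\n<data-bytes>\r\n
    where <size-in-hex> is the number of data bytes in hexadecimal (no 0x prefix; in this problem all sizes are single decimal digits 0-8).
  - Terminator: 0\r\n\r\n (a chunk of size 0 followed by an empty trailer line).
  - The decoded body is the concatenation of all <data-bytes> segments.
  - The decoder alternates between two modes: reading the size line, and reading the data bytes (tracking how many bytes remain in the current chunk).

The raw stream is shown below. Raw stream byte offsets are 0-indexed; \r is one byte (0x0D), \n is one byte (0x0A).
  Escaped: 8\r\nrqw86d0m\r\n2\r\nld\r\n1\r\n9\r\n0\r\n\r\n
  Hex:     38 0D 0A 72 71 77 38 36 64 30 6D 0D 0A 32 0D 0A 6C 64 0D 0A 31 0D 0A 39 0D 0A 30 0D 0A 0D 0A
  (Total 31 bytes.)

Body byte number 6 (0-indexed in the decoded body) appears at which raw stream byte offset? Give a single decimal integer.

Answer: 9

Derivation:
Chunk 1: stream[0..1]='8' size=0x8=8, data at stream[3..11]='rqw86d0m' -> body[0..8], body so far='rqw86d0m'
Chunk 2: stream[13..14]='2' size=0x2=2, data at stream[16..18]='ld' -> body[8..10], body so far='rqw86d0mld'
Chunk 3: stream[20..21]='1' size=0x1=1, data at stream[23..24]='9' -> body[10..11], body so far='rqw86d0mld9'
Chunk 4: stream[26..27]='0' size=0 (terminator). Final body='rqw86d0mld9' (11 bytes)
Body byte 6 at stream offset 9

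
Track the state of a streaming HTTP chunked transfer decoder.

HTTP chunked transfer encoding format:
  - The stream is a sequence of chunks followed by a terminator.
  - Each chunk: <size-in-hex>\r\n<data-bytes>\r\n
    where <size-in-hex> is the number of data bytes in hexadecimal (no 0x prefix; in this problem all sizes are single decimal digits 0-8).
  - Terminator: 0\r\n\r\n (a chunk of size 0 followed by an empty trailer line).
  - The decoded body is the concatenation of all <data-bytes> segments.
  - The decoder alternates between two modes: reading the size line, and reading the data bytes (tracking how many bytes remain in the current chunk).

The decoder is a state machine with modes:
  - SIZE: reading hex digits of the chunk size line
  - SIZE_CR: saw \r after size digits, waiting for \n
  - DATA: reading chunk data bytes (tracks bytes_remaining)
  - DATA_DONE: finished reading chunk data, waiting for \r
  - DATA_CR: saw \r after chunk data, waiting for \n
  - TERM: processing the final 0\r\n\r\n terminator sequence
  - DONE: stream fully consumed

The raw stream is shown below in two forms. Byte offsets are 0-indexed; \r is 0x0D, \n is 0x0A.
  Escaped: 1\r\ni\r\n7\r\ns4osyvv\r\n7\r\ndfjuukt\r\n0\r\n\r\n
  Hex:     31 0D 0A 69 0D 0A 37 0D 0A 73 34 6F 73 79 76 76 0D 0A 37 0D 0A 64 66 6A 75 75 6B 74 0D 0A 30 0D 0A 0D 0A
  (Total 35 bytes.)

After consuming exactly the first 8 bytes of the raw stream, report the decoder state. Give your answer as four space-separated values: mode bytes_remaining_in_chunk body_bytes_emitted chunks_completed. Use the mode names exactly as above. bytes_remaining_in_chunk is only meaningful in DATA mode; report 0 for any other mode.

Byte 0 = '1': mode=SIZE remaining=0 emitted=0 chunks_done=0
Byte 1 = 0x0D: mode=SIZE_CR remaining=0 emitted=0 chunks_done=0
Byte 2 = 0x0A: mode=DATA remaining=1 emitted=0 chunks_done=0
Byte 3 = 'i': mode=DATA_DONE remaining=0 emitted=1 chunks_done=0
Byte 4 = 0x0D: mode=DATA_CR remaining=0 emitted=1 chunks_done=0
Byte 5 = 0x0A: mode=SIZE remaining=0 emitted=1 chunks_done=1
Byte 6 = '7': mode=SIZE remaining=0 emitted=1 chunks_done=1
Byte 7 = 0x0D: mode=SIZE_CR remaining=0 emitted=1 chunks_done=1

Answer: SIZE_CR 0 1 1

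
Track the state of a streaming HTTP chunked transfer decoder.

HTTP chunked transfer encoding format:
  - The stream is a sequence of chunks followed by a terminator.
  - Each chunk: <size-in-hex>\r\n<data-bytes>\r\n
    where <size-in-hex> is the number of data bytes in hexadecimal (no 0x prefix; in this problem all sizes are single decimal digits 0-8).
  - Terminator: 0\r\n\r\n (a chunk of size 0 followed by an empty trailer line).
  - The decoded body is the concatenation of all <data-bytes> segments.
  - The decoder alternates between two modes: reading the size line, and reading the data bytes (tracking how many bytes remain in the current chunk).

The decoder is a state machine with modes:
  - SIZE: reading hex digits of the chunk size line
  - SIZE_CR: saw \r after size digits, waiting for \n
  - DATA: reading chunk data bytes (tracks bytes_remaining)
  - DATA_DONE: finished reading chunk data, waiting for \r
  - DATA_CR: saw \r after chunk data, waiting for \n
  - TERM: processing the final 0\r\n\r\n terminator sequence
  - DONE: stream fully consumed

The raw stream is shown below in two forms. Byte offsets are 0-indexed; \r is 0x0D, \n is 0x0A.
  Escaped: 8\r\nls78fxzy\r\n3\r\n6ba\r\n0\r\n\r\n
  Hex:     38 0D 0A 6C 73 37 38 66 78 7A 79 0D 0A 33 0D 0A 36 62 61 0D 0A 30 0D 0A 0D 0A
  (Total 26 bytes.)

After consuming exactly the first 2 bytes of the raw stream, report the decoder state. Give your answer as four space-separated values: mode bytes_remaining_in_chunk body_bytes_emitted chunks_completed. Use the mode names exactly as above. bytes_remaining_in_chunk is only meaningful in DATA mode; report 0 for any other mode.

Byte 0 = '8': mode=SIZE remaining=0 emitted=0 chunks_done=0
Byte 1 = 0x0D: mode=SIZE_CR remaining=0 emitted=0 chunks_done=0

Answer: SIZE_CR 0 0 0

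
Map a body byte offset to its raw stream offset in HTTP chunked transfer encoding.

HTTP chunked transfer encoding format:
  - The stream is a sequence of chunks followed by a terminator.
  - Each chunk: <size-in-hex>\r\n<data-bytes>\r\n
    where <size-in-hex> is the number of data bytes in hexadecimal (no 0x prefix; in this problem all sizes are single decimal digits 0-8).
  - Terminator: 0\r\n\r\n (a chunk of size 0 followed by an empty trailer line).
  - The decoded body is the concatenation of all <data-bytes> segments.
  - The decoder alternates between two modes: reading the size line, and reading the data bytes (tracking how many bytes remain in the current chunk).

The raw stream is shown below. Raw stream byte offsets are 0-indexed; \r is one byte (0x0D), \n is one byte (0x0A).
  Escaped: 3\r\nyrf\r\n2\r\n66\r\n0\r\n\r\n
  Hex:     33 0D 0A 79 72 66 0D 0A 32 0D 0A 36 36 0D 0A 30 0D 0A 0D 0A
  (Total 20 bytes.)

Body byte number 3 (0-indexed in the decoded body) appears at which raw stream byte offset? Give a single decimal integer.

Chunk 1: stream[0..1]='3' size=0x3=3, data at stream[3..6]='yrf' -> body[0..3], body so far='yrf'
Chunk 2: stream[8..9]='2' size=0x2=2, data at stream[11..13]='66' -> body[3..5], body so far='yrf66'
Chunk 3: stream[15..16]='0' size=0 (terminator). Final body='yrf66' (5 bytes)
Body byte 3 at stream offset 11

Answer: 11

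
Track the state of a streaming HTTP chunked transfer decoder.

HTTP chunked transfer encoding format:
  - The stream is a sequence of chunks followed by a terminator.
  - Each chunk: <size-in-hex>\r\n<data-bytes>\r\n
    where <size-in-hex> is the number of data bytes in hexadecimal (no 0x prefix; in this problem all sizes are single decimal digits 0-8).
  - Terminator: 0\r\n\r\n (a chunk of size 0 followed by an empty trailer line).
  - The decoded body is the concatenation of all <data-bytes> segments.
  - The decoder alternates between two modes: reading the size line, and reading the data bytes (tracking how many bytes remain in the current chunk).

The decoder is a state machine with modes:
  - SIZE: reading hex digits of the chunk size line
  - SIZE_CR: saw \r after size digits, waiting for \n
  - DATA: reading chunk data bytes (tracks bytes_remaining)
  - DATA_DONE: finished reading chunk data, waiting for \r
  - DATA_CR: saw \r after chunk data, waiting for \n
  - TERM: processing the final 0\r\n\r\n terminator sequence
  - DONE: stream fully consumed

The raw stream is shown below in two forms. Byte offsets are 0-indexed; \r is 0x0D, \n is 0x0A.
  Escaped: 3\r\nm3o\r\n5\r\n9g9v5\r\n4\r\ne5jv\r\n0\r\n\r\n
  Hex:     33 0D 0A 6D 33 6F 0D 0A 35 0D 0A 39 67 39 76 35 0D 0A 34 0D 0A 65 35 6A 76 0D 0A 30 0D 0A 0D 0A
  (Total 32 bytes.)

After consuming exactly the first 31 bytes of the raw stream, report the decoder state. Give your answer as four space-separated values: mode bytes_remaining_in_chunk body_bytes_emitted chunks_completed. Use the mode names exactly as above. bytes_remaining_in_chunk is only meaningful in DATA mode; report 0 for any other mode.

Byte 0 = '3': mode=SIZE remaining=0 emitted=0 chunks_done=0
Byte 1 = 0x0D: mode=SIZE_CR remaining=0 emitted=0 chunks_done=0
Byte 2 = 0x0A: mode=DATA remaining=3 emitted=0 chunks_done=0
Byte 3 = 'm': mode=DATA remaining=2 emitted=1 chunks_done=0
Byte 4 = '3': mode=DATA remaining=1 emitted=2 chunks_done=0
Byte 5 = 'o': mode=DATA_DONE remaining=0 emitted=3 chunks_done=0
Byte 6 = 0x0D: mode=DATA_CR remaining=0 emitted=3 chunks_done=0
Byte 7 = 0x0A: mode=SIZE remaining=0 emitted=3 chunks_done=1
Byte 8 = '5': mode=SIZE remaining=0 emitted=3 chunks_done=1
Byte 9 = 0x0D: mode=SIZE_CR remaining=0 emitted=3 chunks_done=1
Byte 10 = 0x0A: mode=DATA remaining=5 emitted=3 chunks_done=1
Byte 11 = '9': mode=DATA remaining=4 emitted=4 chunks_done=1
Byte 12 = 'g': mode=DATA remaining=3 emitted=5 chunks_done=1
Byte 13 = '9': mode=DATA remaining=2 emitted=6 chunks_done=1
Byte 14 = 'v': mode=DATA remaining=1 emitted=7 chunks_done=1
Byte 15 = '5': mode=DATA_DONE remaining=0 emitted=8 chunks_done=1
Byte 16 = 0x0D: mode=DATA_CR remaining=0 emitted=8 chunks_done=1
Byte 17 = 0x0A: mode=SIZE remaining=0 emitted=8 chunks_done=2
Byte 18 = '4': mode=SIZE remaining=0 emitted=8 chunks_done=2
Byte 19 = 0x0D: mode=SIZE_CR remaining=0 emitted=8 chunks_done=2
Byte 20 = 0x0A: mode=DATA remaining=4 emitted=8 chunks_done=2
Byte 21 = 'e': mode=DATA remaining=3 emitted=9 chunks_done=2
Byte 22 = '5': mode=DATA remaining=2 emitted=10 chunks_done=2
Byte 23 = 'j': mode=DATA remaining=1 emitted=11 chunks_done=2
Byte 24 = 'v': mode=DATA_DONE remaining=0 emitted=12 chunks_done=2
Byte 25 = 0x0D: mode=DATA_CR remaining=0 emitted=12 chunks_done=2
Byte 26 = 0x0A: mode=SIZE remaining=0 emitted=12 chunks_done=3
Byte 27 = '0': mode=SIZE remaining=0 emitted=12 chunks_done=3
Byte 28 = 0x0D: mode=SIZE_CR remaining=0 emitted=12 chunks_done=3
Byte 29 = 0x0A: mode=TERM remaining=0 emitted=12 chunks_done=3
Byte 30 = 0x0D: mode=TERM remaining=0 emitted=12 chunks_done=3

Answer: TERM 0 12 3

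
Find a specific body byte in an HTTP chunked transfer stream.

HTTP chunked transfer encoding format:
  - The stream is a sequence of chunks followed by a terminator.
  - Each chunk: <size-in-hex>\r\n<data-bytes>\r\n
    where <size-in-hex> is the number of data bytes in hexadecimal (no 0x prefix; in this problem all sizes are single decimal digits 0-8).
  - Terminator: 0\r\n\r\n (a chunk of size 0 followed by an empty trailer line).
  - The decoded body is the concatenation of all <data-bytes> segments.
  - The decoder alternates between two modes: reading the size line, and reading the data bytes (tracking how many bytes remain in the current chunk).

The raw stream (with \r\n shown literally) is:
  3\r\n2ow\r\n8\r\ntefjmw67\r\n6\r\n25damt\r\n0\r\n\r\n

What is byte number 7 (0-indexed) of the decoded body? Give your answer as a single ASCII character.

Answer: m

Derivation:
Chunk 1: stream[0..1]='3' size=0x3=3, data at stream[3..6]='2ow' -> body[0..3], body so far='2ow'
Chunk 2: stream[8..9]='8' size=0x8=8, data at stream[11..19]='tefjmw67' -> body[3..11], body so far='2owtefjmw67'
Chunk 3: stream[21..22]='6' size=0x6=6, data at stream[24..30]='25damt' -> body[11..17], body so far='2owtefjmw6725damt'
Chunk 4: stream[32..33]='0' size=0 (terminator). Final body='2owtefjmw6725damt' (17 bytes)
Body byte 7 = 'm'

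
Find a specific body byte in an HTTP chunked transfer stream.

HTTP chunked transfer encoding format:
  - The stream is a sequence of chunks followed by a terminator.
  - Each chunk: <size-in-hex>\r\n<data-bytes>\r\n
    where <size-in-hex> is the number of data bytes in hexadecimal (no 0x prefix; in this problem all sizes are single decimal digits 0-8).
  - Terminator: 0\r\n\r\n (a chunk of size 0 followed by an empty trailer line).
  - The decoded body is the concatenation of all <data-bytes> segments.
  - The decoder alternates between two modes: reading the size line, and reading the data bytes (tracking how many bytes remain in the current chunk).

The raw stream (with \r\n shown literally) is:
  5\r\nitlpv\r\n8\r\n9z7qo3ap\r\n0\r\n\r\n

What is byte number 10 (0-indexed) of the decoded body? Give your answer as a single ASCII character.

Answer: 3

Derivation:
Chunk 1: stream[0..1]='5' size=0x5=5, data at stream[3..8]='itlpv' -> body[0..5], body so far='itlpv'
Chunk 2: stream[10..11]='8' size=0x8=8, data at stream[13..21]='9z7qo3ap' -> body[5..13], body so far='itlpv9z7qo3ap'
Chunk 3: stream[23..24]='0' size=0 (terminator). Final body='itlpv9z7qo3ap' (13 bytes)
Body byte 10 = '3'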